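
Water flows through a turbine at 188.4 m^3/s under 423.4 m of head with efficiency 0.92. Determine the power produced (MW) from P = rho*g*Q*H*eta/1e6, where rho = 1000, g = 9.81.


P = 1000 * 9.81 * 188.4 * 423.4 * 0.92 / 1e6 = 719.9272 MW


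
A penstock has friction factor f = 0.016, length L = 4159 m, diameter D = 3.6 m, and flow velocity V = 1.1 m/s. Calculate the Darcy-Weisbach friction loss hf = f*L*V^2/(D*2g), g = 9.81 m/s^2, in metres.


hf = 0.016 * 4159 * 1.1^2 / (3.6 * 2 * 9.81) = 1.1400 m


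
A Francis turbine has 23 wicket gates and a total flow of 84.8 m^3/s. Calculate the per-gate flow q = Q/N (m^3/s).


q = 84.8 / 23 = 3.6870 m^3/s


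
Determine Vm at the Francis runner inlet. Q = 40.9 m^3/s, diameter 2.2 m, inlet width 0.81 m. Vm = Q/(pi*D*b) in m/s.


Vm = 40.9 / (pi * 2.2 * 0.81) = 7.3058 m/s


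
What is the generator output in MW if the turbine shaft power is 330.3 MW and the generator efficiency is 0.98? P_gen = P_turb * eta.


P_gen = 330.3 * 0.98 = 323.6940 MW


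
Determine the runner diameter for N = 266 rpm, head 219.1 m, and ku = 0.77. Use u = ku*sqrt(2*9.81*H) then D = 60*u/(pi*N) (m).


u = 0.77 * sqrt(2*9.81*219.1) = 50.4849 m/s
D = 60 * 50.4849 / (pi * 266) = 3.6248 m


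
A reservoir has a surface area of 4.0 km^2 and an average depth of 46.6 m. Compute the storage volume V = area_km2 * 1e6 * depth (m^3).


V = 4.0 * 1e6 * 46.6 = 1.8640e+08 m^3


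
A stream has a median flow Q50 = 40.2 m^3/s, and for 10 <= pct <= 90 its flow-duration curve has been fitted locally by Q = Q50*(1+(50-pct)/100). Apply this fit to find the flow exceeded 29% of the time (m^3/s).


Q = 40.2 * (1 + (50 - 29)/100) = 48.6420 m^3/s


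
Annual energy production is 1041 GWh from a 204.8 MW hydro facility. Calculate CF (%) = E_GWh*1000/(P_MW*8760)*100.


CF = 1041 * 1000 / (204.8 * 8760) * 100 = 58.0252 %


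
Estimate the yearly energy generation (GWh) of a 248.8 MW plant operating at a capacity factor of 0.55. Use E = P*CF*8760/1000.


E = 248.8 * 0.55 * 8760 / 1000 = 1198.7184 GWh


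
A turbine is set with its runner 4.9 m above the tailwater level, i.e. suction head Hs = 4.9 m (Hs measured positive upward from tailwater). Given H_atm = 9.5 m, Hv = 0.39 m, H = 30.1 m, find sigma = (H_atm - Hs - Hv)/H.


sigma = (9.5 - 4.9 - 0.39) / 30.1 = 0.1399


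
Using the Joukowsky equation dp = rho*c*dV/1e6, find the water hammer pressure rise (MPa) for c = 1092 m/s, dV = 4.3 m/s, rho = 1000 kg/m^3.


dp = 1000 * 1092 * 4.3 / 1e6 = 4.6956 MPa


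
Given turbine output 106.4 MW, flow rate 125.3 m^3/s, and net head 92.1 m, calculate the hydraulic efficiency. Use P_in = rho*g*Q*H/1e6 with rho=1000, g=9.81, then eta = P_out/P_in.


P_in = 1000 * 9.81 * 125.3 * 92.1 / 1e6 = 113.2087 MW
eta = 106.4 / 113.2087 = 0.9399


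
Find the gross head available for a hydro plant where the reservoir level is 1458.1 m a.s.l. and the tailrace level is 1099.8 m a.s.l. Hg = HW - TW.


Hg = 1458.1 - 1099.8 = 358.3000 m


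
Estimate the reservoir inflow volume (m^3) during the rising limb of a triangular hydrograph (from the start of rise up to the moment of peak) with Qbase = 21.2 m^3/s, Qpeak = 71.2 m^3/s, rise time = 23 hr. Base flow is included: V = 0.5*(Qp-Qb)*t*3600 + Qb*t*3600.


V = 0.5*(71.2 - 21.2)*23*3600 + 21.2*23*3600 = 3.8254e+06 m^3


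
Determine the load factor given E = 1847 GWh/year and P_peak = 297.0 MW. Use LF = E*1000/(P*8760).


LF = 1847 * 1000 / (297.0 * 8760) = 0.7099


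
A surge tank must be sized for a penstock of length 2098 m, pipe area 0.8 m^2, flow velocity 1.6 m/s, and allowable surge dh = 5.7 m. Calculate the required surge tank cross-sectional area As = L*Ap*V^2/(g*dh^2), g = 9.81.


As = 2098 * 0.8 * 1.6^2 / (9.81 * 5.7^2) = 13.4808 m^2


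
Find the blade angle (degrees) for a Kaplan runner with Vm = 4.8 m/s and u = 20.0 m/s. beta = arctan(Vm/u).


beta = arctan(4.8 / 20.0) = 13.4957 degrees


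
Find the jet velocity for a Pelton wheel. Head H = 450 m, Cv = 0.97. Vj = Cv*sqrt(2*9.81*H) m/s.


Vj = 0.97 * sqrt(2*9.81*450) = 91.1439 m/s


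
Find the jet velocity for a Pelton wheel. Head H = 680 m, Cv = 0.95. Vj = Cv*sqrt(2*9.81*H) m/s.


Vj = 0.95 * sqrt(2*9.81*680) = 109.7306 m/s


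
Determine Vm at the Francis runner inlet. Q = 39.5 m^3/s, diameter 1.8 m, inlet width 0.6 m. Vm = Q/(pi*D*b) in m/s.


Vm = 39.5 / (pi * 1.8 * 0.6) = 11.6419 m/s


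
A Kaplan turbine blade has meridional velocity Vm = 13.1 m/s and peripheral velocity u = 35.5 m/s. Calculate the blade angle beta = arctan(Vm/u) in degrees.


beta = arctan(13.1 / 35.5) = 20.2548 degrees


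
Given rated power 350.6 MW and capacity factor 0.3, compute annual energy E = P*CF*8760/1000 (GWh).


E = 350.6 * 0.3 * 8760 / 1000 = 921.3768 GWh


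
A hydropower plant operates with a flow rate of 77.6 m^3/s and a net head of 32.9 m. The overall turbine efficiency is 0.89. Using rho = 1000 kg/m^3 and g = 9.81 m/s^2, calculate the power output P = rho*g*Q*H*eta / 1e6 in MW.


P = 1000 * 9.81 * 77.6 * 32.9 * 0.89 / 1e6 = 22.2903 MW


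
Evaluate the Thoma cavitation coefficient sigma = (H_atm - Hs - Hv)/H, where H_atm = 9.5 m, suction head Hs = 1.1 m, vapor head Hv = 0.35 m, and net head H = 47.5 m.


sigma = (9.5 - 1.1 - 0.35) / 47.5 = 0.1695


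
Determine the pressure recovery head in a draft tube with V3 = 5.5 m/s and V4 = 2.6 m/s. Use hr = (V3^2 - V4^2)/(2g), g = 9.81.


hr = (5.5^2 - 2.6^2) / (2*9.81) = 1.1972 m


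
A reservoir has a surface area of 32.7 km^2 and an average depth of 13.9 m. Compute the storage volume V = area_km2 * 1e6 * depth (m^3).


V = 32.7 * 1e6 * 13.9 = 4.5453e+08 m^3


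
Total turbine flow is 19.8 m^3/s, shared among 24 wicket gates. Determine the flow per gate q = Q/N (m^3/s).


q = 19.8 / 24 = 0.8250 m^3/s


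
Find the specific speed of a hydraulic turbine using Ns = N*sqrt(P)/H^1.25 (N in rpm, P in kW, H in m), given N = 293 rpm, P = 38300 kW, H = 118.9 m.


Ns = 293 * 38300^0.5 / 118.9^1.25 = 146.0460


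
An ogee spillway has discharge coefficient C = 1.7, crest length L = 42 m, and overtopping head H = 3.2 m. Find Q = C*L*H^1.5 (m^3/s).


Q = 1.7 * 42 * 3.2^1.5 = 408.7174 m^3/s


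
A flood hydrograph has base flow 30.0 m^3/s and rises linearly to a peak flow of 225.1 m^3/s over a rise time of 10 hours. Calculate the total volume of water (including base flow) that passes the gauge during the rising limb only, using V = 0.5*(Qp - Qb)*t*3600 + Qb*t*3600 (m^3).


V = 0.5*(225.1 - 30.0)*10*3600 + 30.0*10*3600 = 4.5918e+06 m^3


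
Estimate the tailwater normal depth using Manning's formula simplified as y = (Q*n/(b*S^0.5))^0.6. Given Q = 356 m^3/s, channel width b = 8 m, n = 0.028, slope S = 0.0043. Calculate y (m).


y = (356 * 0.028 / (8 * 0.0043^0.5))^0.6 = 5.8515 m


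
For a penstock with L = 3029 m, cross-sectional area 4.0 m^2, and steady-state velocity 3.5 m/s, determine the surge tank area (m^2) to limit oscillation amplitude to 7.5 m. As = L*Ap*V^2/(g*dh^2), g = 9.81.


As = 3029 * 4.0 * 3.5^2 / (9.81 * 7.5^2) = 268.9700 m^2


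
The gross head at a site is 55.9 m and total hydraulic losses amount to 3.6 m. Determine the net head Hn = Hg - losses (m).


Hn = 55.9 - 3.6 = 52.3000 m


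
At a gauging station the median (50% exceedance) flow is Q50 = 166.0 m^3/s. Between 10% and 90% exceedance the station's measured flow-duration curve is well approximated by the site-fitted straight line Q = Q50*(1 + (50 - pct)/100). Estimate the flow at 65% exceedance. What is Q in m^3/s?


Q = 166.0 * (1 + (50 - 65)/100) = 141.1000 m^3/s


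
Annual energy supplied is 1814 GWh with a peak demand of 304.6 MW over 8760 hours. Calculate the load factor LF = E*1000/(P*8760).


LF = 1814 * 1000 / (304.6 * 8760) = 0.6798


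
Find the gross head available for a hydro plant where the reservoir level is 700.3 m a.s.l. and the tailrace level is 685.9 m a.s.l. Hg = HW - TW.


Hg = 700.3 - 685.9 = 14.4000 m


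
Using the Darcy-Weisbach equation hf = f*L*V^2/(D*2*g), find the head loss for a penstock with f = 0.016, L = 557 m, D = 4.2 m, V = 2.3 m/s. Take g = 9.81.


hf = 0.016 * 557 * 2.3^2 / (4.2 * 2 * 9.81) = 0.5721 m


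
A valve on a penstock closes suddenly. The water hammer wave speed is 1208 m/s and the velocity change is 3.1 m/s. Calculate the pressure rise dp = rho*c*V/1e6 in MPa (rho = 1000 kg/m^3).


dp = 1000 * 1208 * 3.1 / 1e6 = 3.7448 MPa


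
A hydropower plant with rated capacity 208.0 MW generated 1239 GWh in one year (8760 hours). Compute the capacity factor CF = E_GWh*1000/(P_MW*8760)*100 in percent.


CF = 1239 * 1000 / (208.0 * 8760) * 100 = 67.9992 %


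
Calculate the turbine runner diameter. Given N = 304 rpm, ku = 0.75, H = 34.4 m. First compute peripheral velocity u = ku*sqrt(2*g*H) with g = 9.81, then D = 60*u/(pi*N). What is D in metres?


u = 0.75 * sqrt(2*9.81*34.4) = 19.4845 m/s
D = 60 * 19.4845 / (pi * 304) = 1.2241 m


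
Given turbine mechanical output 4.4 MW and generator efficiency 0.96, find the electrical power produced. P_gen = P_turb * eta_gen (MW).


P_gen = 4.4 * 0.96 = 4.2240 MW


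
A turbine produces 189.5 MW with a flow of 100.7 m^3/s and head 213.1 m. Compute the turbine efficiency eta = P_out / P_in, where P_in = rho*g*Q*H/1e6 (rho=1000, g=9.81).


P_in = 1000 * 9.81 * 100.7 * 213.1 / 1e6 = 210.5145 MW
eta = 189.5 / 210.5145 = 0.9002


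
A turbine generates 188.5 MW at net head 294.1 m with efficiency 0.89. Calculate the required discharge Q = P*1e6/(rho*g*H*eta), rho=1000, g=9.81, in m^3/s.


Q = 188.5 * 1e6 / (1000 * 9.81 * 294.1 * 0.89) = 73.4104 m^3/s


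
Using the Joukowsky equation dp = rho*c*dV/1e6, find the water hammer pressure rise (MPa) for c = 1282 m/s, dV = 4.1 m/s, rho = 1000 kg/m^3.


dp = 1000 * 1282 * 4.1 / 1e6 = 5.2562 MPa


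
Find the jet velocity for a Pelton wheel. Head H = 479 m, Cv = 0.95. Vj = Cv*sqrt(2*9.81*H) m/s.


Vj = 0.95 * sqrt(2*9.81*479) = 92.0960 m/s


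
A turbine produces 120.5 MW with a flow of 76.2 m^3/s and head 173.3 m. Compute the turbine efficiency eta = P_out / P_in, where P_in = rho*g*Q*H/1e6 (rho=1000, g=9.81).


P_in = 1000 * 9.81 * 76.2 * 173.3 / 1e6 = 129.5456 MW
eta = 120.5 / 129.5456 = 0.9302


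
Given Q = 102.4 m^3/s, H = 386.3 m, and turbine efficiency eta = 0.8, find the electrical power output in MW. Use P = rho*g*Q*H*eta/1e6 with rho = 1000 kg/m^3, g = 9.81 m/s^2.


P = 1000 * 9.81 * 102.4 * 386.3 * 0.8 / 1e6 = 310.4443 MW


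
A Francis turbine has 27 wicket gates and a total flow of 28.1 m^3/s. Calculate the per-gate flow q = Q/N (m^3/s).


q = 28.1 / 27 = 1.0407 m^3/s


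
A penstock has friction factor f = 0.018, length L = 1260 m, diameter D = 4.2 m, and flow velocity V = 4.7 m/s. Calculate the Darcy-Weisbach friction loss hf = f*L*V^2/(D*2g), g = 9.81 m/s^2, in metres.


hf = 0.018 * 1260 * 4.7^2 / (4.2 * 2 * 9.81) = 6.0798 m


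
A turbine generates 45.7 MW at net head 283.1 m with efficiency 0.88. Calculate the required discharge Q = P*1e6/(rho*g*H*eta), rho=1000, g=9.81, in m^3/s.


Q = 45.7 * 1e6 / (1000 * 9.81 * 283.1 * 0.88) = 18.6993 m^3/s


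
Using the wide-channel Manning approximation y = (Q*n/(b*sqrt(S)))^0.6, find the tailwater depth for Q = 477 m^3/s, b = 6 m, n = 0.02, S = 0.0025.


y = (477 * 0.02 / (6 * 0.0025^0.5))^0.6 = 7.9700 m


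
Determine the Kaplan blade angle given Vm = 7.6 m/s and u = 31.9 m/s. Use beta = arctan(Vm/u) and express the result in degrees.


beta = arctan(7.6 / 31.9) = 13.4006 degrees


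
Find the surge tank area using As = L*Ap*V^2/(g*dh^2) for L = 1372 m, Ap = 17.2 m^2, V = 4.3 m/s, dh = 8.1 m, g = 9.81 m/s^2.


As = 1372 * 17.2 * 4.3^2 / (9.81 * 8.1^2) = 677.9231 m^2


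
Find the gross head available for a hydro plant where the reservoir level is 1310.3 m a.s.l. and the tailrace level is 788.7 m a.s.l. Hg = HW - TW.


Hg = 1310.3 - 788.7 = 521.6000 m


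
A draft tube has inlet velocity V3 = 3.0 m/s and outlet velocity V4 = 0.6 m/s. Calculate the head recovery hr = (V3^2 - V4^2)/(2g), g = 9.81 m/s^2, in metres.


hr = (3.0^2 - 0.6^2) / (2*9.81) = 0.4404 m


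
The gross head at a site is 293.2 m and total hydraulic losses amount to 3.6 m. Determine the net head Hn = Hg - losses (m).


Hn = 293.2 - 3.6 = 289.6000 m


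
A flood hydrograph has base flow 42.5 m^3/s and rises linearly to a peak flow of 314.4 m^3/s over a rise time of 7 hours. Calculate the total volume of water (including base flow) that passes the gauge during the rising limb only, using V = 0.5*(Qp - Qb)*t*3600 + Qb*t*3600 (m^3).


V = 0.5*(314.4 - 42.5)*7*3600 + 42.5*7*3600 = 4.4969e+06 m^3


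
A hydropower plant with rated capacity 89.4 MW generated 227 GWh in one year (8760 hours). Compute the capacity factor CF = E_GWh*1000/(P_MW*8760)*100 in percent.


CF = 227 * 1000 / (89.4 * 8760) * 100 = 28.9857 %


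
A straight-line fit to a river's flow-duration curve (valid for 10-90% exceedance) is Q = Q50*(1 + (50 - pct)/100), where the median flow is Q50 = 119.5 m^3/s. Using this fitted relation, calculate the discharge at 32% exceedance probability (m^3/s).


Q = 119.5 * (1 + (50 - 32)/100) = 141.0100 m^3/s


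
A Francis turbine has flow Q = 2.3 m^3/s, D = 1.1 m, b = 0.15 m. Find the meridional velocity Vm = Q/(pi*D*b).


Vm = 2.3 / (pi * 1.1 * 0.15) = 4.4370 m/s


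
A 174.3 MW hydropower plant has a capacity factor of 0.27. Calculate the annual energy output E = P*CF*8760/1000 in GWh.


E = 174.3 * 0.27 * 8760 / 1000 = 412.2544 GWh


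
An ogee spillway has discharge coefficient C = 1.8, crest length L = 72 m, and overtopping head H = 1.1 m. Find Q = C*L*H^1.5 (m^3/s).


Q = 1.8 * 72 * 1.1^1.5 = 149.5182 m^3/s


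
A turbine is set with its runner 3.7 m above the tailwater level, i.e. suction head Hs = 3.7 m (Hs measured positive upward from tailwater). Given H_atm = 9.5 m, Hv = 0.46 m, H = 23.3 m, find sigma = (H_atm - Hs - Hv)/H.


sigma = (9.5 - 3.7 - 0.46) / 23.3 = 0.2292


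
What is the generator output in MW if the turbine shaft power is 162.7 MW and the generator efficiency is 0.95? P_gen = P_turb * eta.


P_gen = 162.7 * 0.95 = 154.5650 MW


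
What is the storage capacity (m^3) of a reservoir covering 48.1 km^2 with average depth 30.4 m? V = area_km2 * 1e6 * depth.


V = 48.1 * 1e6 * 30.4 = 1.4622e+09 m^3


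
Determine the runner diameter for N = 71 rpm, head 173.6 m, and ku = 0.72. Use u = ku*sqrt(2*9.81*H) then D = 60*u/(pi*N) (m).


u = 0.72 * sqrt(2*9.81*173.6) = 42.0201 m/s
D = 60 * 42.0201 / (pi * 71) = 11.3032 m


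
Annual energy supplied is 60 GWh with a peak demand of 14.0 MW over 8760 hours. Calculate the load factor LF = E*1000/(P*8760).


LF = 60 * 1000 / (14.0 * 8760) = 0.4892


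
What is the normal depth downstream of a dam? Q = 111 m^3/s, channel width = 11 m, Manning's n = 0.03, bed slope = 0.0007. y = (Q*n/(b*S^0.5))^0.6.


y = (111 * 0.03 / (11 * 0.0007^0.5))^0.6 = 4.3162 m


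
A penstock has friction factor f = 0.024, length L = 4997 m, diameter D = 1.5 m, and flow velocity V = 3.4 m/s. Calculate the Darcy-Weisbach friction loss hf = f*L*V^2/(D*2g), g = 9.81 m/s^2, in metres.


hf = 0.024 * 4997 * 3.4^2 / (1.5 * 2 * 9.81) = 47.1073 m


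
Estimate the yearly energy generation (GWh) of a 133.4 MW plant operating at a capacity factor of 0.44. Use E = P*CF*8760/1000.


E = 133.4 * 0.44 * 8760 / 1000 = 514.1770 GWh


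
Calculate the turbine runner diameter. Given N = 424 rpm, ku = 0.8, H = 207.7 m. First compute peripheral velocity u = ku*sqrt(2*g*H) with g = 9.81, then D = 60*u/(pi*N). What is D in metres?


u = 0.8 * sqrt(2*9.81*207.7) = 51.0690 m/s
D = 60 * 51.0690 / (pi * 424) = 2.3003 m


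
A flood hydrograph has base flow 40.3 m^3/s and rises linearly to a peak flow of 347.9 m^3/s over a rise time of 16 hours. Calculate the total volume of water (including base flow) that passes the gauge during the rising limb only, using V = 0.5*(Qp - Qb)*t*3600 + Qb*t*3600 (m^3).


V = 0.5*(347.9 - 40.3)*16*3600 + 40.3*16*3600 = 1.1180e+07 m^3


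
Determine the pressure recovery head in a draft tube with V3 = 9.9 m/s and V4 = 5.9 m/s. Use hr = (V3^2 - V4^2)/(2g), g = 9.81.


hr = (9.9^2 - 5.9^2) / (2*9.81) = 3.2212 m


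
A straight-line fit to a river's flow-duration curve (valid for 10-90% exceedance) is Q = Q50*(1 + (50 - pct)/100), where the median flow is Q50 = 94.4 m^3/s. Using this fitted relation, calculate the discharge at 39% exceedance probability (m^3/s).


Q = 94.4 * (1 + (50 - 39)/100) = 104.7840 m^3/s


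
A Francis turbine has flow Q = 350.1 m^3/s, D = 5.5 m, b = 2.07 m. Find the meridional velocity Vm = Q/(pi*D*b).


Vm = 350.1 / (pi * 5.5 * 2.07) = 9.7883 m/s


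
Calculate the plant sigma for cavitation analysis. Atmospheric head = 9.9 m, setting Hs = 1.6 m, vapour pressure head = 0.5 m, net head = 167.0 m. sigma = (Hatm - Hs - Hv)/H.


sigma = (9.9 - 1.6 - 0.5) / 167.0 = 0.0467


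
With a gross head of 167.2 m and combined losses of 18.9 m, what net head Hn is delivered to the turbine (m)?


Hn = 167.2 - 18.9 = 148.3000 m


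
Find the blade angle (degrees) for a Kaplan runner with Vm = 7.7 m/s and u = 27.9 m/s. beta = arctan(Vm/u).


beta = arctan(7.7 / 27.9) = 15.4287 degrees


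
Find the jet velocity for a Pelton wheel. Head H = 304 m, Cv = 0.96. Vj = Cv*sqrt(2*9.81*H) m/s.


Vj = 0.96 * sqrt(2*9.81*304) = 74.1408 m/s


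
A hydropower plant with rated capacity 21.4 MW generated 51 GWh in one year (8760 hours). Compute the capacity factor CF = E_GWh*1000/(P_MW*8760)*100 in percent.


CF = 51 * 1000 / (21.4 * 8760) * 100 = 27.2052 %


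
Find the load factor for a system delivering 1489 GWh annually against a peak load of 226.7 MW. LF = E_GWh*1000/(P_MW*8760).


LF = 1489 * 1000 / (226.7 * 8760) = 0.7498


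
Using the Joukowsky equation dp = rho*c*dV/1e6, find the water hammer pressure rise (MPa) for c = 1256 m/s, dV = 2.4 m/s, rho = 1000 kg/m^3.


dp = 1000 * 1256 * 2.4 / 1e6 = 3.0144 MPa


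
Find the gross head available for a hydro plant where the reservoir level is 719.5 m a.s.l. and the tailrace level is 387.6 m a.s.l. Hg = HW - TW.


Hg = 719.5 - 387.6 = 331.9000 m


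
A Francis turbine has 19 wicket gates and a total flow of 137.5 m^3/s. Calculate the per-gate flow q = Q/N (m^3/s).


q = 137.5 / 19 = 7.2368 m^3/s


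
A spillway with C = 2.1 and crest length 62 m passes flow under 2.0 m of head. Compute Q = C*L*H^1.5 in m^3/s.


Q = 2.1 * 62 * 2.0^1.5 = 368.2612 m^3/s


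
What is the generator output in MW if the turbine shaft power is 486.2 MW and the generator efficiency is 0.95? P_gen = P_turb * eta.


P_gen = 486.2 * 0.95 = 461.8900 MW


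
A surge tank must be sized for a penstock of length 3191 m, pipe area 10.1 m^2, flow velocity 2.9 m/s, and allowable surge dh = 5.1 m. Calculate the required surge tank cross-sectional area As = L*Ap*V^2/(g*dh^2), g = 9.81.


As = 3191 * 10.1 * 2.9^2 / (9.81 * 5.1^2) = 1062.2697 m^2


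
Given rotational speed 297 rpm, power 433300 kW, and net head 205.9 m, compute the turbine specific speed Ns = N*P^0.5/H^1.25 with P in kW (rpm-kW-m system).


Ns = 297 * 433300^0.5 / 205.9^1.25 = 250.6573


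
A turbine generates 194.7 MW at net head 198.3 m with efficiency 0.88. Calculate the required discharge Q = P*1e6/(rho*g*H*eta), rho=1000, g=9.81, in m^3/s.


Q = 194.7 * 1e6 / (1000 * 9.81 * 198.3 * 0.88) = 113.7343 m^3/s


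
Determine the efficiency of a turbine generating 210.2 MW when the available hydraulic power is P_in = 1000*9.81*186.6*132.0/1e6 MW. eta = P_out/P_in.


P_in = 1000 * 9.81 * 186.6 * 132.0 / 1e6 = 241.6321 MW
eta = 210.2 / 241.6321 = 0.8699


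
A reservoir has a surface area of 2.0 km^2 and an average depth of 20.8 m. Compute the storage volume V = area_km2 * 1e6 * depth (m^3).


V = 2.0 * 1e6 * 20.8 = 4.1600e+07 m^3


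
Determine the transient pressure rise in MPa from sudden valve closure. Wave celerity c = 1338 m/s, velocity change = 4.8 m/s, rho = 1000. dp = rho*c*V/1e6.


dp = 1000 * 1338 * 4.8 / 1e6 = 6.4224 MPa


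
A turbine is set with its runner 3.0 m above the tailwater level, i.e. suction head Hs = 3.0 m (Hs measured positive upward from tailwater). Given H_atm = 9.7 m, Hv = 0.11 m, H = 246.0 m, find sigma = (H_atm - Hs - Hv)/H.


sigma = (9.7 - 3.0 - 0.11) / 246.0 = 0.0268


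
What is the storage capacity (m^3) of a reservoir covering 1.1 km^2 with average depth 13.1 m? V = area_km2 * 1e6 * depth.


V = 1.1 * 1e6 * 13.1 = 1.4410e+07 m^3


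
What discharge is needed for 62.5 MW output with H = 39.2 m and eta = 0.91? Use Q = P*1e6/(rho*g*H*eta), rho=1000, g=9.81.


Q = 62.5 * 1e6 / (1000 * 9.81 * 39.2 * 0.91) = 178.6009 m^3/s


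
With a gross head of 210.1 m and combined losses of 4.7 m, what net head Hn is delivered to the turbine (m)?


Hn = 210.1 - 4.7 = 205.4000 m


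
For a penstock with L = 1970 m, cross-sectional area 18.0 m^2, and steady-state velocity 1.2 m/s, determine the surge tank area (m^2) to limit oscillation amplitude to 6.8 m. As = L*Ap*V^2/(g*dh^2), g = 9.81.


As = 1970 * 18.0 * 1.2^2 / (9.81 * 6.8^2) = 112.5679 m^2


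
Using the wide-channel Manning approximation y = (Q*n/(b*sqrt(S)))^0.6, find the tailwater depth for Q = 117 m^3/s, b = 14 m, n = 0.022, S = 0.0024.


y = (117 * 0.022 / (14 * 0.0024^0.5))^0.6 = 2.2112 m


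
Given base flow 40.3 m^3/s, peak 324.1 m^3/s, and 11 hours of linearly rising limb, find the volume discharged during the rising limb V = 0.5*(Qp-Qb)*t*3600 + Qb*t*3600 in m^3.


V = 0.5*(324.1 - 40.3)*11*3600 + 40.3*11*3600 = 7.2151e+06 m^3


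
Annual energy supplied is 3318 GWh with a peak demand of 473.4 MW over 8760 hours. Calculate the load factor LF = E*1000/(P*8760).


LF = 3318 * 1000 / (473.4 * 8760) = 0.8001


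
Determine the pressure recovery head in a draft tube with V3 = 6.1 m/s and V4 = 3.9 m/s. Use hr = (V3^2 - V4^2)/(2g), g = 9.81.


hr = (6.1^2 - 3.9^2) / (2*9.81) = 1.1213 m


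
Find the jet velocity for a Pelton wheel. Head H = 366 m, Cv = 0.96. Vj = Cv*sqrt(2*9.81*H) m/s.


Vj = 0.96 * sqrt(2*9.81*366) = 81.3507 m/s


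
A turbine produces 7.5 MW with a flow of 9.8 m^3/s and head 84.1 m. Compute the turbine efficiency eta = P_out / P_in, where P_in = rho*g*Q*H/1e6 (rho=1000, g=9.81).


P_in = 1000 * 9.81 * 9.8 * 84.1 / 1e6 = 8.0852 MW
eta = 7.5 / 8.0852 = 0.9276


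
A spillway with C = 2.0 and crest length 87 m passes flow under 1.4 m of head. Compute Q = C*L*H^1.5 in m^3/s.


Q = 2.0 * 87 * 1.4^1.5 = 288.2314 m^3/s


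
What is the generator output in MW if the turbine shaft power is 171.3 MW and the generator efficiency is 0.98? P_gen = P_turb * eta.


P_gen = 171.3 * 0.98 = 167.8740 MW


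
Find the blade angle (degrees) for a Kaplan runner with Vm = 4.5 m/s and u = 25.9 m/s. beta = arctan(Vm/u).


beta = arctan(4.5 / 25.9) = 9.8565 degrees


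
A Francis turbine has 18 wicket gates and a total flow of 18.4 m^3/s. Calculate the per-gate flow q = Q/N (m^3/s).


q = 18.4 / 18 = 1.0222 m^3/s


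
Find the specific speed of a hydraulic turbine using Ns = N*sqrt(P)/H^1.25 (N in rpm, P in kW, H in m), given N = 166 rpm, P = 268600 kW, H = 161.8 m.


Ns = 166 * 268600^0.5 / 161.8^1.25 = 149.0864


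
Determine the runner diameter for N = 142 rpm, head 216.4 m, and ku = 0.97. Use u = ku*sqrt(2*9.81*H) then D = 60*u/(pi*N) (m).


u = 0.97 * sqrt(2*9.81*216.4) = 63.2048 m/s
D = 60 * 63.2048 / (pi * 142) = 8.5009 m


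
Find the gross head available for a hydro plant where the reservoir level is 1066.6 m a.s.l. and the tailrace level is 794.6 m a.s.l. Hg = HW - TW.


Hg = 1066.6 - 794.6 = 272.0000 m


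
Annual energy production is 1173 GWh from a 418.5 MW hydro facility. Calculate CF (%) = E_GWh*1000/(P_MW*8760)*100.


CF = 1173 * 1000 / (418.5 * 8760) * 100 = 31.9962 %


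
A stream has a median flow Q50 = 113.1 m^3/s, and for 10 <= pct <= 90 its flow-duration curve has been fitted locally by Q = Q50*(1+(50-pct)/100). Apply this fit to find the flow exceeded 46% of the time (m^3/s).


Q = 113.1 * (1 + (50 - 46)/100) = 117.6240 m^3/s


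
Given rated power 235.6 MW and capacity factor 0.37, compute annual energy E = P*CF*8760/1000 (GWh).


E = 235.6 * 0.37 * 8760 / 1000 = 763.6267 GWh


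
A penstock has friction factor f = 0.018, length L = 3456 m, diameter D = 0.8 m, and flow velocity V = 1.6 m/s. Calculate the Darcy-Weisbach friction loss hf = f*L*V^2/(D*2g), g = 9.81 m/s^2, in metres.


hf = 0.018 * 3456 * 1.6^2 / (0.8 * 2 * 9.81) = 10.1461 m


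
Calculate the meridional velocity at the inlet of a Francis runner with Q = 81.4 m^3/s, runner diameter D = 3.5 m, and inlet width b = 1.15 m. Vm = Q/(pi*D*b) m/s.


Vm = 81.4 / (pi * 3.5 * 1.15) = 6.4374 m/s


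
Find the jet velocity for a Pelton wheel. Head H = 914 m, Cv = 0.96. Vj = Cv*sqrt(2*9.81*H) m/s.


Vj = 0.96 * sqrt(2*9.81*914) = 128.5564 m/s


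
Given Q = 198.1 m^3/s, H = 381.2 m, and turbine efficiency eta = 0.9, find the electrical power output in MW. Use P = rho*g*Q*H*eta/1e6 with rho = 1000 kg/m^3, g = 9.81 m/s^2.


P = 1000 * 9.81 * 198.1 * 381.2 * 0.9 / 1e6 = 666.7283 MW


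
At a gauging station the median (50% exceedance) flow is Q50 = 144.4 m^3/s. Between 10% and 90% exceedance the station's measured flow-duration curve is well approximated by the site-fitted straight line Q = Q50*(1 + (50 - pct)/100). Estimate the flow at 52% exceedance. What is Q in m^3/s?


Q = 144.4 * (1 + (50 - 52)/100) = 141.5120 m^3/s


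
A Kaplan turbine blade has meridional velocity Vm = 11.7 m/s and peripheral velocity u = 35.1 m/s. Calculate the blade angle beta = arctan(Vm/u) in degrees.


beta = arctan(11.7 / 35.1) = 18.4349 degrees


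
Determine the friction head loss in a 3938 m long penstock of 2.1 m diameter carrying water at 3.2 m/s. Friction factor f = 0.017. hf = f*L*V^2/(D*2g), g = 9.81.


hf = 0.017 * 3938 * 3.2^2 / (2.1 * 2 * 9.81) = 16.6382 m


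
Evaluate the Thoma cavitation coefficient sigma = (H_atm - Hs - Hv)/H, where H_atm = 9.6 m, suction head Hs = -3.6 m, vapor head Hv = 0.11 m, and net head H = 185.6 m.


sigma = (9.6 - (-3.6) - 0.11) / 185.6 = 0.0705


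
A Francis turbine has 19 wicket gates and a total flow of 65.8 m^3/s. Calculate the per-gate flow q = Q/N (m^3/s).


q = 65.8 / 19 = 3.4632 m^3/s


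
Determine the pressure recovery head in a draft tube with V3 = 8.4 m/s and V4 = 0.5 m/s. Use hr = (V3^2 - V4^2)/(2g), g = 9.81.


hr = (8.4^2 - 0.5^2) / (2*9.81) = 3.5836 m


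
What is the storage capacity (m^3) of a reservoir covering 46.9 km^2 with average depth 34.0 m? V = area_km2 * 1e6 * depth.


V = 46.9 * 1e6 * 34.0 = 1.5946e+09 m^3


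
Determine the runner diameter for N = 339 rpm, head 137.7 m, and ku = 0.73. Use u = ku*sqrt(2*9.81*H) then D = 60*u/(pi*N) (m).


u = 0.73 * sqrt(2*9.81*137.7) = 37.9437 m/s
D = 60 * 37.9437 / (pi * 339) = 2.1377 m


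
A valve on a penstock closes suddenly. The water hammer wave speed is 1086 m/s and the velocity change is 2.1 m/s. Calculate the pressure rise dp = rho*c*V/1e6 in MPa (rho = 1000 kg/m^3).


dp = 1000 * 1086 * 2.1 / 1e6 = 2.2806 MPa


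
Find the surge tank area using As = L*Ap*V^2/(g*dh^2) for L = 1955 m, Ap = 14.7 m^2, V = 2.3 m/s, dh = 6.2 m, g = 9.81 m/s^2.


As = 1955 * 14.7 * 2.3^2 / (9.81 * 6.2^2) = 403.1507 m^2


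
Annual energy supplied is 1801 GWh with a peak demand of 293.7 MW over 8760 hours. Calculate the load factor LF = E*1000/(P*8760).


LF = 1801 * 1000 / (293.7 * 8760) = 0.7000


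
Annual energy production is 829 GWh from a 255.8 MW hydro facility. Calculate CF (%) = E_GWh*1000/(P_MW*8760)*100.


CF = 829 * 1000 / (255.8 * 8760) * 100 = 36.9956 %


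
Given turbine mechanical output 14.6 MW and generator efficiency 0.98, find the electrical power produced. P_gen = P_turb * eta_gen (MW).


P_gen = 14.6 * 0.98 = 14.3080 MW


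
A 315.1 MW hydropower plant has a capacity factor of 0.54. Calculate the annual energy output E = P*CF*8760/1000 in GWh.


E = 315.1 * 0.54 * 8760 / 1000 = 1490.5490 GWh


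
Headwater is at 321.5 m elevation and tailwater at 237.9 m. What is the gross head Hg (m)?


Hg = 321.5 - 237.9 = 83.6000 m


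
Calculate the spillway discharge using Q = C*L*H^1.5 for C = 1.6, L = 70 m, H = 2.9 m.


Q = 1.6 * 70 * 2.9^1.5 = 553.1145 m^3/s


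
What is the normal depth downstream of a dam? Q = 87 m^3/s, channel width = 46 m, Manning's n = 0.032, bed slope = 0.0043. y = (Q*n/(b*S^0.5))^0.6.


y = (87 * 0.032 / (46 * 0.0043^0.5))^0.6 = 0.9530 m


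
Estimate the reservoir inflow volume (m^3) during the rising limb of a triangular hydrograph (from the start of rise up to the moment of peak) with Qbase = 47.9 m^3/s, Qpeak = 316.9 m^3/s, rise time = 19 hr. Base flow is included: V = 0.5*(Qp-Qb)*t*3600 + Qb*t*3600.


V = 0.5*(316.9 - 47.9)*19*3600 + 47.9*19*3600 = 1.2476e+07 m^3


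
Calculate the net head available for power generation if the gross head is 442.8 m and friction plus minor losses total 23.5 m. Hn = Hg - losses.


Hn = 442.8 - 23.5 = 419.3000 m


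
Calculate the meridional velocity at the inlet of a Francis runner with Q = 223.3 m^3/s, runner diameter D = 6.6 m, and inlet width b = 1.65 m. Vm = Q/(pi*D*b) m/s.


Vm = 223.3 / (pi * 6.6 * 1.65) = 6.5270 m/s


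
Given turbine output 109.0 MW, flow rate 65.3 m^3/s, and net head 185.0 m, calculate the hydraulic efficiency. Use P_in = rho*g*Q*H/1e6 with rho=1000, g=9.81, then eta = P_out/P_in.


P_in = 1000 * 9.81 * 65.3 * 185.0 / 1e6 = 118.5097 MW
eta = 109.0 / 118.5097 = 0.9198


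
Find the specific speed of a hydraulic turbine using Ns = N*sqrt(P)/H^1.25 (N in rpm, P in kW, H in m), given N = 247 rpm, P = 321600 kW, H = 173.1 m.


Ns = 247 * 321600^0.5 / 173.1^1.25 = 223.0918


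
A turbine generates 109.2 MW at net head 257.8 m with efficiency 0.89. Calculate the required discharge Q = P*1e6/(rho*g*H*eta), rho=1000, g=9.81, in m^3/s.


Q = 109.2 * 1e6 / (1000 * 9.81 * 257.8 * 0.89) = 48.5155 m^3/s


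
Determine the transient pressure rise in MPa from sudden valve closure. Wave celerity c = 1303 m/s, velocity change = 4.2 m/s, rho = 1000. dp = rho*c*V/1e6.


dp = 1000 * 1303 * 4.2 / 1e6 = 5.4726 MPa


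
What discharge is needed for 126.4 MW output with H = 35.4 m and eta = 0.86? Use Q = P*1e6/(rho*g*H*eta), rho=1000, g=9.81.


Q = 126.4 * 1e6 / (1000 * 9.81 * 35.4 * 0.86) = 423.2299 m^3/s


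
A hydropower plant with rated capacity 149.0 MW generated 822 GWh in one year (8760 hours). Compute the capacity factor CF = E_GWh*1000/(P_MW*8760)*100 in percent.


CF = 822 * 1000 / (149.0 * 8760) * 100 = 62.9769 %


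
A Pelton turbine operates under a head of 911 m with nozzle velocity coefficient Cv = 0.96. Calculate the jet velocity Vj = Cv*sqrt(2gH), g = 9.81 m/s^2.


Vj = 0.96 * sqrt(2*9.81*911) = 128.3453 m/s


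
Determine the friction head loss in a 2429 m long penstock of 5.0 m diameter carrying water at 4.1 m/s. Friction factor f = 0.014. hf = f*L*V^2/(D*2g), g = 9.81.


hf = 0.014 * 2429 * 4.1^2 / (5.0 * 2 * 9.81) = 5.8271 m


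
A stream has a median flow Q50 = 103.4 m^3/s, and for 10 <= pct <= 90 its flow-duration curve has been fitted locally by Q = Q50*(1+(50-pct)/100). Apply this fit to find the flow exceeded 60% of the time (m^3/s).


Q = 103.4 * (1 + (50 - 60)/100) = 93.0600 m^3/s


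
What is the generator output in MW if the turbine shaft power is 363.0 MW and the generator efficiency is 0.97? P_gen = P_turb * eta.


P_gen = 363.0 * 0.97 = 352.1100 MW


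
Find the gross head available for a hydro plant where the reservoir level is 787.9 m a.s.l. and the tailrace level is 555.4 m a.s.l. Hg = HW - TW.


Hg = 787.9 - 555.4 = 232.5000 m


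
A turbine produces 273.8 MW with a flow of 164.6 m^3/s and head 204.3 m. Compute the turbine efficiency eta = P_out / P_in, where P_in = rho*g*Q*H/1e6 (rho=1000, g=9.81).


P_in = 1000 * 9.81 * 164.6 * 204.3 / 1e6 = 329.8885 MW
eta = 273.8 / 329.8885 = 0.8300


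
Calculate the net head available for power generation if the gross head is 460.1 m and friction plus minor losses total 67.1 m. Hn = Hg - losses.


Hn = 460.1 - 67.1 = 393.0000 m


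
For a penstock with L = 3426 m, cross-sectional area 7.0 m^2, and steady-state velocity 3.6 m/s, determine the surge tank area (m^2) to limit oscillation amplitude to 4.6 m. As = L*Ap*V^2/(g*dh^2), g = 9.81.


As = 3426 * 7.0 * 3.6^2 / (9.81 * 4.6^2) = 1497.2893 m^2


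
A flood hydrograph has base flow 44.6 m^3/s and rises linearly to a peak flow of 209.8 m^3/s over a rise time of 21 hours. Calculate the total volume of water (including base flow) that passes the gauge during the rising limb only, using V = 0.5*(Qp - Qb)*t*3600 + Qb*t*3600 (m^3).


V = 0.5*(209.8 - 44.6)*21*3600 + 44.6*21*3600 = 9.6163e+06 m^3


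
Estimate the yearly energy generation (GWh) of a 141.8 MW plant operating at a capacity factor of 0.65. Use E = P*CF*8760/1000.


E = 141.8 * 0.65 * 8760 / 1000 = 807.4092 GWh


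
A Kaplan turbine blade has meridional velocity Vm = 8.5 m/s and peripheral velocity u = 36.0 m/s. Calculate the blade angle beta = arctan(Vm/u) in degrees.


beta = arctan(8.5 / 36.0) = 13.2849 degrees


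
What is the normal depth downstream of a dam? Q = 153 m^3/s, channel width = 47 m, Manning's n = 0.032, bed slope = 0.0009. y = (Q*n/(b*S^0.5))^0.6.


y = (153 * 0.032 / (47 * 0.0009^0.5))^0.6 = 2.1104 m


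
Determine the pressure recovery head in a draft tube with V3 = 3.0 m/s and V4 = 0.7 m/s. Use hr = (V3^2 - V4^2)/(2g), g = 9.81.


hr = (3.0^2 - 0.7^2) / (2*9.81) = 0.4337 m


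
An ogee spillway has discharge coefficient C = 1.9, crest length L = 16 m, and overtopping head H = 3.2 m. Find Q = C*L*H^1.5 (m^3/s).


Q = 1.9 * 16 * 3.2^1.5 = 174.0198 m^3/s


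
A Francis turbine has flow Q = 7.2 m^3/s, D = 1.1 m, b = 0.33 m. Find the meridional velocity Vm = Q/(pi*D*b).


Vm = 7.2 / (pi * 1.1 * 0.33) = 6.3136 m/s


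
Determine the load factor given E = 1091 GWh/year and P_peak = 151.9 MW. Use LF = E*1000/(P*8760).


LF = 1091 * 1000 / (151.9 * 8760) = 0.8199


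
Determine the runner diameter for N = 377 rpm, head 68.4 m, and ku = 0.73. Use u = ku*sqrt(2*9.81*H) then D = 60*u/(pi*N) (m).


u = 0.73 * sqrt(2*9.81*68.4) = 26.7424 m/s
D = 60 * 26.7424 / (pi * 377) = 1.3548 m


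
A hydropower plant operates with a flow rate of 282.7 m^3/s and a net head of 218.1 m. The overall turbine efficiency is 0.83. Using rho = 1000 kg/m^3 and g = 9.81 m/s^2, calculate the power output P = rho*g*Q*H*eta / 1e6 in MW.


P = 1000 * 9.81 * 282.7 * 218.1 * 0.83 / 1e6 = 502.0287 MW


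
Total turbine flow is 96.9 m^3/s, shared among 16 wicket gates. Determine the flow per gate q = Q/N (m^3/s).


q = 96.9 / 16 = 6.0563 m^3/s


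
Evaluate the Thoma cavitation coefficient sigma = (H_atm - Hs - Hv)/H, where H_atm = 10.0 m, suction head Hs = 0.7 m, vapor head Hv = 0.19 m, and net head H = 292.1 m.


sigma = (10.0 - 0.7 - 0.19) / 292.1 = 0.0312


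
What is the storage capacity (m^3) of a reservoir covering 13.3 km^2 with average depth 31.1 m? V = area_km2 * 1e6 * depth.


V = 13.3 * 1e6 * 31.1 = 4.1363e+08 m^3


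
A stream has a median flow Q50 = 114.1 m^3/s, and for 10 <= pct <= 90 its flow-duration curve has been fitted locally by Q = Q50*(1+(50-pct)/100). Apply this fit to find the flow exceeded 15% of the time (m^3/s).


Q = 114.1 * (1 + (50 - 15)/100) = 154.0350 m^3/s


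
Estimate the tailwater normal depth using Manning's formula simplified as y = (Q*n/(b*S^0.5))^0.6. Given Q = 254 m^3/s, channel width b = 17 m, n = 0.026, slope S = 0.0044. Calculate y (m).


y = (254 * 0.026 / (17 * 0.0044^0.5))^0.6 = 2.8879 m


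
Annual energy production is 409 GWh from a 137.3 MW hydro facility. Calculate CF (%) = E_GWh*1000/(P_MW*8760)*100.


CF = 409 * 1000 / (137.3 * 8760) * 100 = 34.0055 %


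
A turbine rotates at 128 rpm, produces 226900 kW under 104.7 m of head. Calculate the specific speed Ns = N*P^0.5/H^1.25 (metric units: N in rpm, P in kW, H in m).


Ns = 128 * 226900^0.5 / 104.7^1.25 = 182.0513


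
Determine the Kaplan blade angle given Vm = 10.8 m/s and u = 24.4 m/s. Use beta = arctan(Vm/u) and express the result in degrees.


beta = arctan(10.8 / 24.4) = 23.8753 degrees


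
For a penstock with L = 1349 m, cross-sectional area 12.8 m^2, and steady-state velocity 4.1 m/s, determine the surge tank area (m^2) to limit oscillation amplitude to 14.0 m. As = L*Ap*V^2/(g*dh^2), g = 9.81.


As = 1349 * 12.8 * 4.1^2 / (9.81 * 14.0^2) = 150.9609 m^2


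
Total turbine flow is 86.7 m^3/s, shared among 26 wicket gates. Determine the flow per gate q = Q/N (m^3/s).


q = 86.7 / 26 = 3.3346 m^3/s


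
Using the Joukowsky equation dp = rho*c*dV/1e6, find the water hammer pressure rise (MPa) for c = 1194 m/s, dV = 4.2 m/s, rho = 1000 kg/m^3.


dp = 1000 * 1194 * 4.2 / 1e6 = 5.0148 MPa


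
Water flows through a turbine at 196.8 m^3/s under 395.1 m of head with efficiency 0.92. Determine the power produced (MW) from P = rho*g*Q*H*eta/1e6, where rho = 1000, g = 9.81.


P = 1000 * 9.81 * 196.8 * 395.1 * 0.92 / 1e6 = 701.7606 MW


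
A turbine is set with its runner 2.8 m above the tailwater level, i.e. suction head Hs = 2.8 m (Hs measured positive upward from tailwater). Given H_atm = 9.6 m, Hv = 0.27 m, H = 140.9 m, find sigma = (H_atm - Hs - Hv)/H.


sigma = (9.6 - 2.8 - 0.27) / 140.9 = 0.0463


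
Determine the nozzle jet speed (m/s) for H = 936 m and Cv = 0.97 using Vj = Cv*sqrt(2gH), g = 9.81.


Vj = 0.97 * sqrt(2*9.81*936) = 131.4496 m/s


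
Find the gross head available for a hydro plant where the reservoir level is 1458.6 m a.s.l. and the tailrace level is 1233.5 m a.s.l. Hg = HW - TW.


Hg = 1458.6 - 1233.5 = 225.1000 m


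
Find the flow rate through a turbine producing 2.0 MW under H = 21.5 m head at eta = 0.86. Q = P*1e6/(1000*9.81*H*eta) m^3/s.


Q = 2.0 * 1e6 / (1000 * 9.81 * 21.5 * 0.86) = 11.0262 m^3/s


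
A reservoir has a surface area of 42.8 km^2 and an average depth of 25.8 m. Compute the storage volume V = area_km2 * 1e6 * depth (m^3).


V = 42.8 * 1e6 * 25.8 = 1.1042e+09 m^3


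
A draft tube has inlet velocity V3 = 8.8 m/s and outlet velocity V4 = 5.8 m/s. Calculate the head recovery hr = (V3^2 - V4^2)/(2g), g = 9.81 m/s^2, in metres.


hr = (8.8^2 - 5.8^2) / (2*9.81) = 2.2324 m


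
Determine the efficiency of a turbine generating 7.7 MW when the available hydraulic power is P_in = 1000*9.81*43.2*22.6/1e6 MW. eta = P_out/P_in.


P_in = 1000 * 9.81 * 43.2 * 22.6 / 1e6 = 9.5777 MW
eta = 7.7 / 9.5777 = 0.8040


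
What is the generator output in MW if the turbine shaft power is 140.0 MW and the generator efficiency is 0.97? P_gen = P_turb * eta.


P_gen = 140.0 * 0.97 = 135.8000 MW


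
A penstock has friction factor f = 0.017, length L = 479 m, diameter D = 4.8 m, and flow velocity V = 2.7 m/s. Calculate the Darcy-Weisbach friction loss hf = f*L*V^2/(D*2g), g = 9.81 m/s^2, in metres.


hf = 0.017 * 479 * 2.7^2 / (4.8 * 2 * 9.81) = 0.6303 m


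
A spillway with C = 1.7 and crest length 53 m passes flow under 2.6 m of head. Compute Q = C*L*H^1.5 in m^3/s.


Q = 1.7 * 53 * 2.6^1.5 = 377.7329 m^3/s


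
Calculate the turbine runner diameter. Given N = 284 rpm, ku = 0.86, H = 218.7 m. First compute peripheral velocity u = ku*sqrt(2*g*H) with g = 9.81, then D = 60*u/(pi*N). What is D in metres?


u = 0.86 * sqrt(2*9.81*218.7) = 56.3342 m/s
D = 60 * 56.3342 / (pi * 284) = 3.7884 m
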